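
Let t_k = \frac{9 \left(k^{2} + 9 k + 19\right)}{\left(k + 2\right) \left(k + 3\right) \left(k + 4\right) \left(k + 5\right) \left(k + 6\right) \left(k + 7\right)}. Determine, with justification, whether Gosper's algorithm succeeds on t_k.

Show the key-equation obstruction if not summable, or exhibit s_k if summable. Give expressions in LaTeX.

Yes. s_k = \frac{k \left(k^{2} + 12 k + 44\right)}{16 \left(k^{3} + 12 k^{2} + 44 k + 48\right)}.

r(k) = (k + 2)*(9*k + (k + 1)**2 + 28)/((k + 8)*(k**2 + 9*k + 19)) after simplifying.
Factor: A=k + 2; B=k + 8; C=k**2 + 9*k + 19.
Solve (k + 2)·f(k+1) − (k + 7)·f(k) = k**2 + 9*k + 19.
Bound: deg f ≤ 5.
Solving with deg f ≤ 5: f(k) = k*(k + 3)*(k + 5)*(k**2 + 12*k + 44)/144.
Get s_k = R·t_k = k*(k**2 + 12*k + 44)/(16*(k**3 + 12*k**2 + 44*k + 48)) with R(k) = B(k−1)f(k)/C(k) = k*(k + 3)*(k + 5)*(k + 7)*(k**2 + 12*k + 44)/(144*(k**2 + 9*k + 19)).
s_(k+1) − s_k = 9*(k**2 + 9*k + 19)/(k**6 + 27*k**5 + 295*k**4 + 1665*k**3 + 5104*k**2 + 8028*k + 5040) = t_k.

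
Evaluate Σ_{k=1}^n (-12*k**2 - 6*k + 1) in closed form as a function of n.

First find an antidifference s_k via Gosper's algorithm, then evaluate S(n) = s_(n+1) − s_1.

Compute t_(k+1)/t_k: get (12*k**2 + 30*k + 17)/(12*k**2 + 6*k - 1).
Normal form (A,B,C) = (1, 1, k**2 + k/2 - 1/12).
Set up (1)·f(k+1) − (1)·f(k) − (k**2 + k/2 - 1/12) = 0.
deg f ≤ 3 (via 0,0,2).
Coefficient equations give f(k) = k*(4*k**2 - 3*k - 2)/12.
Get s_k = R·t_k = k*(-4*k**2 + 3*k + 2) with R(k) = B(k−1)f(k)/C(k) = k*(4*k**2 - 3*k - 2)/(12*k**2 + 6*k - 1).
s_(k+1) − s_k = -12*k**2 - 6*k + 1 = t_k.
Telescope: S(n) = s_(n+1) − s_(1) = -4*n**3 - 9*n**2 - 4*n + 1 − (1) = n*(-4*n**2 - 9*n - 4).

S(n) = n*(-4*n**2 - 9*n - 4)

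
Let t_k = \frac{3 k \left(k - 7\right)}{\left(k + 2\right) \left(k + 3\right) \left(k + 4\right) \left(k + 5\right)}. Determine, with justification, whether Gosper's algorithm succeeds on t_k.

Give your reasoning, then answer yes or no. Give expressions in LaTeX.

Compute t_(k+1)/t_k: get (k - 6)*(k + 1)*(k + 2)/(k*(k - 7)*(k + 6)).
So A=k + 2 and B=k + 6, with C=k**2 - 7*k.
Key eq: (k + 2)·f(k+1) = (k + 5)·f(k) + (k**2 - 7*k).
Degrees (1,1,2) ⇒ d ≤ 3.
Solving with deg f ≤ 3: f(k) = -k*(k - 1).
Certificate R = B(k−1)f/C = -(k - 1)*(k + 5)/(k - 7) gives s_k = -3*k*(k - 1)/((k + 2)*(k + 3)*(k + 4)).
s_(k+1) − s_k = 3*k*(k - 7)/(k**4 + 14*k**3 + 71*k**2 + 154*k + 120) = t_k.

Yes. s_k = - \frac{3 k \left(k - 1\right)}{\left(k + 2\right) \left(k + 3\right) \left(k + 4\right)}.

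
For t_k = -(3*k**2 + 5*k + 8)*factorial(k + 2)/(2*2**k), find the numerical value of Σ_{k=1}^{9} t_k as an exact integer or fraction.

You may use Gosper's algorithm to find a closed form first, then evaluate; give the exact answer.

Σ = -13565469

Step 1: r(k) = (k + 3)*(5*k + 3*(k + 1)**2 + 13)/(2*(3*k**2 + 5*k + 8)).
So A=k/2 + 3/2 and B=1, with C=k**2 + 5*k/3 + 8/3.
Solve (k/2 + 3/2)·f(k+1) − (1)·f(k) = k**2 + 5*k/3 + 8/3.
From deg A=1, deg B=0, deg C=2: d=1.
A polynomial solution: f(k) = 2*(3*k - 1)/3.
Get s_k = R·t_k = -(3*k - 1)*factorial(k + 2)/2**k with R(k) = B(k−1)f(k)/C(k) = 2*(3*k - 1)/(3*k**2 + 5*k + 8).
s_(k+1) − s_k = -(3*k**2 + 5*k + 8)*factorial(k + 2)/(2*2**k) = t_k.
Telescoping: Σ = s_(10) − s_(1) = -13565475 − (-6) = -13565469.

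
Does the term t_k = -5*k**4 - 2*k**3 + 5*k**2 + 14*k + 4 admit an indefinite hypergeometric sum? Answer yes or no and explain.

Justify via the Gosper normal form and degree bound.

Yes. s_k = k*(-k**4 + 2*k**3 + k**2 + 4*k - 2).

Step 1: r(k) = (5*k**4 + 22*k**3 + 31*k**2 + 2*k - 16)/(5*k**4 + 2*k**3 - 5*k**2 - 14*k - 4).
Normal form (A,B,C) = (1, 1, k**4 + 2*k**3/5 - k**2 - 14*k/5 - 4/5).
Solve (1)·f(k+1) − (1)·f(k) = k**4 + 2*k**3/5 - k**2 - 14*k/5 - 4/5.
Bound: deg f ≤ 5.
A polynomial solution: f(k) = k*(k**4 - 2*k**3 - k**2 - 4*k + 2)/5.
Get s_k = R·t_k = k*(-k**4 + 2*k**3 + k**2 + 4*k - 2) with R(k) = B(k−1)f(k)/C(k) = k*(k**4 - 2*k**3 - k**2 - 4*k + 2)/(5*k**4 + 2*k**3 - 5*k**2 - 14*k - 4).
Δs = -5*k**4 - 2*k**3 + 5*k**2 + 14*k + 4, as required.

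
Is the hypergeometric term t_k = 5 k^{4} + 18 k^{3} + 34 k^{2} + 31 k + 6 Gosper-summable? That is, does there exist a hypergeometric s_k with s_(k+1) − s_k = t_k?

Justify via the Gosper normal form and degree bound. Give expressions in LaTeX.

Step 1: r(k) = (5*k**4 + 38*k**3 + 118*k**2 + 173*k + 94)/(5*k**4 + 18*k**3 + 34*k**2 + 31*k + 6).
Gosper form: A/B · C(k+1)/C(k) with A=1, B=1, C=k**4 + 18*k**3/5 + 34*k**2/5 + 31*k/5 + 6/5.
Need (1)·f(k+1) − (1)·f(k) = k**4 + 18*k**3/5 + 34*k**2/5 + 31*k/5 + 6/5.
deg f ≤ 5 (via 0,0,4).
Solving with deg f ≤ 5: f(k) = k*(k**2 + k - 1)*(k**2 + k + 4)/5.
Certificate R = B(k−1)f/C = k*(k**2 + k - 1)*(k**2 + k + 4)/(5*k**4 + 18*k**3 + 34*k**2 + 31*k + 6) gives s_k = k*(k**4 + 2*k**3 + 4*k**2 + 3*k - 4).
Verify: 5*k**4 + 18*k**3 + 34*k**2 + 31*k + 6 matches t_k.

Yes. s_k = k \left(k^{4} + 2 k^{3} + 4 k^{2} + 3 k - 4\right).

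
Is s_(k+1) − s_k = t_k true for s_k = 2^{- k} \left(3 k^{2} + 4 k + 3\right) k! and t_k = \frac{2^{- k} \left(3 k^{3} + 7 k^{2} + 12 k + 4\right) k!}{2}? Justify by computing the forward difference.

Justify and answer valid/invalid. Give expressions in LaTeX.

s_(k+1) = (3*k**2 + 10*k + 10)*factorial(k + 1)/(2*2**k)
s_(k+1) − s_k = (3*k**3 + 7*k**2 + 12*k + 4)*factorial(k)/(2*2**k)
(s_(k+1) − s_k) − t_k = 0

Valid — Δs_k = t_k.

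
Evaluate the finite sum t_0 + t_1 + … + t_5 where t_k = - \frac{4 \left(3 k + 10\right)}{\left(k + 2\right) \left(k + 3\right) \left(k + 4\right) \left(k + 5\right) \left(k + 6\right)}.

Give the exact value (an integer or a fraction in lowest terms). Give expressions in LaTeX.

t_(k+1)/t_k = (k + 2)*(3*k + 13)/((k + 7)*(3*k + 10)).
Gosper form: A/B · C(k+1)/C(k) with A=k + 2, B=k + 7, C=k + 10/3.
Set up (k + 2)·f(k+1) − (k + 6)·f(k) − (k + 10/3) = 0.
From deg A=1, deg B=1, deg C=1: d=4.
Solving with deg f ≤ 4: f(k) = k*(k + 3)*(k**2 + 11*k + 38)/120.
Then R = B(k−1)f/C = k*(k + 3)*(k + 6)*(k**2 + 11*k + 38)/(40*(3*k + 10)), so s_k = R(k)·t_k = k*(-k**2 - 11*k - 38)/(10*(k**3 + 11*k**2 + 38*k + 40)).
Check: Δs_k = 4*(-3*k - 10)/(k**5 + 20*k**4 + 155*k**3 + 580*k**2 + 1044*k + 720). ✓
Telescoping: Σ = s_(6) − s_(0) = -21/220 − (0) = -21/220.

Σ = -21/220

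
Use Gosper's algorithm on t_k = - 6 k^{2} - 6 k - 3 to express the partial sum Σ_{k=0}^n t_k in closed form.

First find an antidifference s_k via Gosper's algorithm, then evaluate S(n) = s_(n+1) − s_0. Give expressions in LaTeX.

Ratio r(k) = (2*k**2 + 6*k + 5)/(2*k**2 + 2*k + 1).
So A=1 and B=1, with C=k**2 + k + 1/2.
Set up (1)·f(k+1) − (1)·f(k) − (k**2 + k + 1/2) = 0.
From deg A=0, deg B=0, deg C=2: d=3.
Coefficient equations give f(k) = k*(2*k**2 + 1)/6.
Certificate R = B(k−1)f/C = k*(2*k**2 + 1)/(3*(2*k**2 + 2*k + 1)) gives s_k = -2*k**3 - k.
s_(k+1) − s_k = -6*k**2 - 6*k - 3 = t_k.
Evaluate: s_(n+1) = -2*n**3 - 6*n**2 - 7*n - 3; subtract s_(0) = 0 ⇒ S(n) = -2*n**3 - 6*n**2 - 7*n - 3.

S(n) = - 2 n^{3} - 6 n^{2} - 7 n - 3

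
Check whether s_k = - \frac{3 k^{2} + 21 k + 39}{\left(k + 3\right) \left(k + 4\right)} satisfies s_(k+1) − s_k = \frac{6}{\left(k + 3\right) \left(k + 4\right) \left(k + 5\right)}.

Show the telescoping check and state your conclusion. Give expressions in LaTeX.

valid (s_(k+1) − s_k reduces to t_k)

s_(k+1) = 3*(-7*k - (k + 1)**2 - 20)/((k + 4)*(k + 5))
s_(k+1) − s_k = 6/(k**3 + 12*k**2 + 47*k + 60)
(s_(k+1) − s_k) − t_k = 0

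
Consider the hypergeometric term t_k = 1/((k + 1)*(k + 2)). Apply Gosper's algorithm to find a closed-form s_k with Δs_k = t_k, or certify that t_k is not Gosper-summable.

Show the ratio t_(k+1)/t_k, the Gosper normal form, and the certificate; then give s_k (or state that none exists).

Step 1: r(k) = (k + 1)/(k + 3).
Gosper form: A/B · C(k+1)/C(k) with A=k + 1, B=k + 3, C=1.
f must satisfy (k + 1)·f(k+1) − (k + 2)·f(k) = 1.
deg f ≤ 1 (via 1,1,0).
Coefficient equations give f(k) = k.
Then R = B(k−1)f/C = k*(k + 2), so s_k = R(k)·t_k = k/(k + 1).
Δs = 1/(k**2 + 3*k + 2), as required.

s_k = k/(k + 1)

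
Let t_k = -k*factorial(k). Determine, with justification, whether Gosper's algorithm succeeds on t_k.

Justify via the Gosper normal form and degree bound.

Step 1: r(k) = (k + 1)**2/k.
Take A(k)=k + 1, B(k)=1, C(k)=k.
Need (k + 1)·f(k+1) − (1)·f(k) = k.
Degrees (1,0,1) ⇒ d ≤ 0.
Coefficient equations give f(k) = 1.
Get s_k = R·t_k = -factorial(k) with R(k) = B(k−1)f(k)/C(k) = 1/k.
Check: Δs_k = -k*factorial(k). ✓

Yes. s_k = -factorial(k).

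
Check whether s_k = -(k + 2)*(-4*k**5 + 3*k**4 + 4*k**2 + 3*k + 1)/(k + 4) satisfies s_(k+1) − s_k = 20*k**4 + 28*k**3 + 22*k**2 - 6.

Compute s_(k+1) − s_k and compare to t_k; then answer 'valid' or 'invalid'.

s_(k+1) = -(k + 3)*(3*k - 4*(k + 1)**5 + 3*(k + 1)**4 + 4*(k + 1)**2 + 4)/(k + 5)
s_(k+1) − s_k = 2*(10*k**6 + 88*k**5 + 226*k**4 + 245*k**3 + 125*k**2 - 24*k - 37)/(k**2 + 9*k + 20)
(s_(k+1) − s_k) − t_k = 2*(-16*k**5 - 111*k**4 - 134*k**3 - 92*k**2 + 3*k + 23)/(k**2 + 9*k + 20)

Invalid: residual 2*(-16*k**5 - 111*k**4 - 134*k**3 - 92*k**2 + 3*k + 23)/(k**2 + 9*k + 20) ≠ 0.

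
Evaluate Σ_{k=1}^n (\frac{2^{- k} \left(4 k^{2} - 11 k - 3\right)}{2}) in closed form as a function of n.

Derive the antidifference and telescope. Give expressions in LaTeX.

S(n) = 2^{- n - 1} \left(- 2^{n} - 4 n^{2} - 5 n + 1\right)

Ratio r(k) = (4*k**2 - 3*k - 10)/(2*(4*k**2 - 11*k - 3)).
Normal form (A,B,C) = (1/2, 1, k**2 - 11*k/4 - 3/4).
Need (1/2)·f(k+1) − (1)·f(k) = k**2 - 11*k/4 - 3/4.
Bound: deg f ≤ 2.
Match coefficients ⇒ f(k) = -(4*k**2 - 3*k - 2)/2.
Then R = B(k−1)f/C = -2*(4*k**2 - 3*k - 2)/((k - 3)*(4*k + 1)), so s_k = R(k)·t_k = (-4*k**2 + 3*k + 2)/2**k.
Δs = (4*k**2 - 11*k - 3)/(2*2**k), as required.
Evaluate: s_(n+1) = 2**(-n - 1)*(-4*n**2 - 5*n + 1); subtract s_(1) = 1/2 ⇒ S(n) = 2**(-n - 1)*(-2**n - 4*n**2 - 5*n + 1).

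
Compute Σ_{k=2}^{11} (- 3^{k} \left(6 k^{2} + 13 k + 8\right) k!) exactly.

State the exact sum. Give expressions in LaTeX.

Step 1: r(k) = 3*(6*k**3 + 31*k**2 + 52*k + 27)/(6*k**2 + 13*k + 8).
A = 3*k + 3, B = 1, C = k**2 + 13*k/6 + 4/3.
Set up (3*k + 3)·f(k+1) − (1)·f(k) − (k**2 + 13*k/6 + 4/3) = 0.
deg f ≤ 1 (via 1,0,2).
A polynomial solution: f(k) = (2*k + 1)/6.
Certificate R = B(k−1)f/C = (2*k + 1)/(6*k**2 + 13*k + 8) gives s_k = -3**k*(2*k + 1)*factorial(k).
Check: Δs_k = -3**k*(6*k**2 + 13*k + 8)*factorial(k). ✓
Evaluate s at k=12 and k=2: -6364027232640000 and -90; difference -6364027232639910.

Σ = -6364027232639910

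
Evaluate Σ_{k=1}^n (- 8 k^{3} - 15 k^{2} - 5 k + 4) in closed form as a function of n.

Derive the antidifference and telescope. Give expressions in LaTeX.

t_(k+1)/t_k = (8*k**3 + 39*k**2 + 59*k + 24)/(8*k**3 + 15*k**2 + 5*k - 4).
So A=1 and B=1, with C=k**3 + 15*k**2/8 + 5*k/8 - 1/2.
Solve (1)·f(k+1) − (1)·f(k) = k**3 + 15*k**2/8 + 5*k/8 - 1/2.
From deg A=0, deg B=0, deg C=3: d=4.
Coefficient equations give f(k) = k*(2*k**3 + k**2 - 3*k - 4)/8.
R(k) = B(k−1)·f(k)/C(k) = k*(2*k**3 + k**2 - 3*k - 4)/(8*k**3 + 15*k**2 + 5*k - 4); s_k = R·t_k = k*(-2*k**3 - k**2 + 3*k + 4).
Δs = -8*k**3 - 15*k**2 - 5*k + 4, as required.
Telescope: S(n) = s_(n+1) − s_(1) = -2*n**4 - 9*n**3 - 12*n**2 - n + 4 − (4) = n*(-2*n**3 - 9*n**2 - 12*n - 1).

S(n) = n \left(- 2 n^{3} - 9 n^{2} - 12 n - 1\right)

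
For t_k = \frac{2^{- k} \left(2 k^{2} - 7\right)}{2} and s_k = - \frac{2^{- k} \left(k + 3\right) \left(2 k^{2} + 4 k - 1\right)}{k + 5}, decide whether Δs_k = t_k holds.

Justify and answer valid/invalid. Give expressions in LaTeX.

s_(k+1) = -(k + 4)*(4*k + 2*(k + 1)**2 + 3)/(2*2**k*(k + 6))
s_(k+1) − s_k = (2*k**4 + 18*k**3 + 25*k**2 - 79*k - 136)/(2*2**k*(k**2 + 11*k + 30))
(s_(k+1) − s_k) − t_k = (-2*k**3 - 14*k**2 - k + 37)/(2**k*(k**2 + 11*k + 30))

Invalid: residual \frac{2^{- k} \left(- 2 k^{3} - 14 k^{2} - k + 37\right)}{k^{2} + 11 k + 30} ≠ 0.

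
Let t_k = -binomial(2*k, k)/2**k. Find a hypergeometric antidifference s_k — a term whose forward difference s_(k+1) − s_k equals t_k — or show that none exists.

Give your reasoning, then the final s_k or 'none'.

The ratio is (2*k + 1)/(k + 1).
Gosper form: A/B · C(k+1)/C(k) with A=2*k + 1, B=k + 1, C=1.
Set up (2*k + 1)·f(k+1) − (k)·f(k) − (1) = 0.
deg f ≤ -1 (via 1,1,0).
Bound -1 < 0, so the key equation has no polynomial solution.

no hypergeometric antidifference exists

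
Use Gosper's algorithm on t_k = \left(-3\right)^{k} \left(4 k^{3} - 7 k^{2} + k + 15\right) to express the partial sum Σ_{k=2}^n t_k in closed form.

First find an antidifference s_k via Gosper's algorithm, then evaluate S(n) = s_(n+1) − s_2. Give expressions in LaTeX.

S(n) = 3 \left(-3\right)^{n} n^{3} - 3 \left(-3\right)^{n} n^{2} - 3 \left(-3\right)^{n} n + 12 \left(-3\right)^{n} + 27

r(k) = 3*(-4*k**3 - 5*k**2 + k - 13)/(4*k**3 - 7*k**2 + k + 15) after simplifying.
Normal form (A,B,C) = (-3, 1, k**3 - 7*k**2/4 + k/4 + 15/4).
Solve (-3)·f(k+1) − (1)·f(k) = k**3 - 7*k**2/4 + k/4 + 15/4.
d = 3 from the (0,0,3) case.
A polynomial solution: f(k) = -(k**3 - 4*k**2 + 4*k + 3)/4.
So s_k = (B(k−1)f/C)·t_k = (-(k**3 - 4*k**2 + 4*k + 3)/(4*k**3 - 7*k**2 + k + 15))·t_k = (-3)**k*(-k**3 + 4*k**2 - 4*k - 3).
s_(k+1) − s_k = (-3)**k*(4*k**3 - 7*k**2 + k + 15) = t_k.
Σ_(k=2)^n t_k = s_(n+1) − s_(2) = ((-3)**(n + 1)*(-n**3 + n**2 + n - 4)) − (-27), i.e. 3*(-3)**n*n**3 - 3*(-3)**n*n**2 - 3*(-3)**n*n + 12*(-3)**n + 27.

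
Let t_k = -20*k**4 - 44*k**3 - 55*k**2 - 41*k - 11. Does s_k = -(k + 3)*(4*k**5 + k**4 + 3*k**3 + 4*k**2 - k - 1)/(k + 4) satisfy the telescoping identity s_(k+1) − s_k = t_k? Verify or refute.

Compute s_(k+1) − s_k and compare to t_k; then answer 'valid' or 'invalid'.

Invalid: residual (16*k**5 + 123*k**4 + 228*k**3 + 257*k**2 + 176*k + 45)/(k**2 + 9*k + 20) ≠ 0.

s_(k+1) = (-4*k**6 - 37*k**5 - 131*k**4 - 247*k**3 - 276*k**2 - 170*k - 40)/(k + 5)
s_(k+1) − s_k = (-20*k**6 - 208*k**5 - 728*k**4 - 1188*k**3 - 1223*k**2 - 743*k - 175)/(k**2 + 9*k + 20)
(s_(k+1) − s_k) − t_k = (16*k**5 + 123*k**4 + 228*k**3 + 257*k**2 + 176*k + 45)/(k**2 + 9*k + 20)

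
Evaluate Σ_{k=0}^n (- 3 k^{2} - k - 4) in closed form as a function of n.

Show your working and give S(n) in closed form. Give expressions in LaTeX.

r(k) = (k + 3*(k + 1)**2 + 5)/(3*k**2 + k + 4) after simplifying.
Factor: A=1; B=1; C=k**2 + k/3 + 4/3.
f must satisfy (1)·f(k+1) − (1)·f(k) = k**2 + k/3 + 4/3.
Bound: deg f ≤ 3.
Coefficient equations give f(k) = k*(k**2 - k + 4)/3.
Certificate R = B(k−1)f/C = k*(k**2 - k + 4)/(3*k**2 + k + 4) gives s_k = k*(-k**2 + k - 4).
Check: Δs_k = -3*k**2 - k - 4. ✓
s_(n+1) = -n**3 - 2*n**2 - 5*n - 4 and s_(0) = 0, so S(n) = -n**3 - 2*n**2 - 5*n - 4.

S(n) = - n^{3} - 2 n^{2} - 5 n - 4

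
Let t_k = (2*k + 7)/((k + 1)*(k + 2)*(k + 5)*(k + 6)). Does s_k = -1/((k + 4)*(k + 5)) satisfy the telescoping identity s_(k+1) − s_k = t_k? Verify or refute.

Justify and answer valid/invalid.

Invalid: residual 3*(-3*k - 8)/(k**5 + 18*k**4 + 121*k**3 + 372*k**2 + 508*k + 240) ≠ 0.

s_(k+1) = -1/((k + 5)*(k + 6))
s_(k+1) − s_k = 2/(k**3 + 15*k**2 + 74*k + 120)
(s_(k+1) − s_k) − t_k = 3*(-3*k - 8)/(k**5 + 18*k**4 + 121*k**3 + 372*k**2 + 508*k + 240)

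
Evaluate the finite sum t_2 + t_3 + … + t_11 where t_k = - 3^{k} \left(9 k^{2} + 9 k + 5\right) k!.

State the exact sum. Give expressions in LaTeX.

Σ = -8655077036390328

t_(k+1)/t_k = 3*(9*k**3 + 36*k**2 + 50*k + 23)/(9*k**2 + 9*k + 5).
Factor: A=3*k + 3; B=1; C=k**2 + k + 5/9.
Set up (3*k + 3)·f(k+1) − (1)·f(k) − (k**2 + k + 5/9) = 0.
d = 1 from the (1,0,2) case.
Solve for f: f(k) = (3*k - 2)/9 (degree 1 ≤ 1).
Certificate R = B(k−1)f/C = (3*k - 2)/(9*k**2 + 9*k + 5) gives s_k = -3**k*(3*k - 2)*factorial(k).
Check: Δs_k = -3**k*(9*k**2 + 9*k + 5)*factorial(k). ✓
Evaluate s at k=12 and k=2: -8655077036390400 and -72; difference -8655077036390328.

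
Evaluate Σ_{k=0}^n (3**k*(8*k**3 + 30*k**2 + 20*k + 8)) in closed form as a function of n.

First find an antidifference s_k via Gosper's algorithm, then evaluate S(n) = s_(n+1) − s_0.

S(n) = 12*3**n*n**3 + 27*3**n*n**2 + 21*3**n*n + 9*3**n - 1

Ratio r(k) = 3*(4*k**3 + 27*k**2 + 52*k + 33)/(4*k**3 + 15*k**2 + 10*k + 4).
Normal form (A,B,C) = (3, 1, k**3 + 15*k**2/4 + 5*k/2 + 1).
Key eq: (3)·f(k+1) = (1)·f(k) + (k**3 + 15*k**2/4 + 5*k/2 + 1).
deg f ≤ 3 (via 0,0,3).
Coefficient equations give f(k) = (4*k**3 - 3*k**2 + k + 1)/8.
Certificate R = B(k−1)f/C = (4*k**3 - 3*k**2 + k + 1)/(2*(4*k**3 + 15*k**2 + 10*k + 4)) gives s_k = 3**k*(4*k**3 - 3*k**2 + k + 1).
Check: Δs_k = 3**k*(8*k**3 + 30*k**2 + 20*k + 8). ✓
Telescope: S(n) = s_(n+1) − s_(0) = 3**(n + 1)*(4*n**3 + 9*n**2 + 7*n + 3) − (1) = 12*3**n*n**3 + 27*3**n*n**2 + 21*3**n*n + 9*3**n - 1.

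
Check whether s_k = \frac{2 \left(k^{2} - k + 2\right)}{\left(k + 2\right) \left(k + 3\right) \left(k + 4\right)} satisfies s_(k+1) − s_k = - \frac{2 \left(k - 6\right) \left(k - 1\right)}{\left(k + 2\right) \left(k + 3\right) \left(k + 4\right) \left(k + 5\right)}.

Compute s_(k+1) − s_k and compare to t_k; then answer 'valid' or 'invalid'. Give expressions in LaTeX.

Valid — Δs_k = t_k.

s_(k+1) = 2*(-k + (k + 1)**2 + 1)/((k + 3)*(k + 4)*(k + 5))
s_(k+1) − s_k = 2*(-k**2 + 7*k - 6)/(k**4 + 14*k**3 + 71*k**2 + 154*k + 120)
(s_(k+1) − s_k) − t_k = 0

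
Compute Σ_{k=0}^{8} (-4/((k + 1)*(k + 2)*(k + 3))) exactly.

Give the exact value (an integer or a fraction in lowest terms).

Σ = -54/55

Step 1: r(k) = (k + 1)/(k + 4).
Factor: A=k + 1; B=k + 4; C=1.
Solve (k + 1)·f(k+1) − (k + 3)·f(k) = 1.
Degrees (1,1,0) ⇒ d ≤ 2.
Solve for f: f(k) = k*(k + 3)/4 (degree 2 ≤ 2).
So s_k = (B(k−1)f/C)·t_k = (k*(k + 3)**2/4)·t_k = k*(-k - 3)/((k + 1)*(k + 2)).
s_(k+1) − s_k = -4/(k**3 + 6*k**2 + 11*k + 6) = t_k.
Telescoping: Σ = s_(9) − s_(0) = -54/55 − (0) = -54/55.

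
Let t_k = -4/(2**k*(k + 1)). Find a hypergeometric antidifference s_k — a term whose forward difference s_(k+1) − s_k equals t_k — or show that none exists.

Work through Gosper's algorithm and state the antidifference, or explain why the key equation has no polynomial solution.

Compute t_(k+1)/t_k: get (k + 1)/(2*(k + 2)).
A = k/2 + 1/2, B = k + 2, C = 1.
Need (k/2 + 1/2)·f(k+1) − (k + 1)·f(k) = 1.
deg f ≤ -1 (via 1,1,0).
Bound -1 < 0, so the key equation has no polynomial solution.

not Gosper-summable; s_k does not exist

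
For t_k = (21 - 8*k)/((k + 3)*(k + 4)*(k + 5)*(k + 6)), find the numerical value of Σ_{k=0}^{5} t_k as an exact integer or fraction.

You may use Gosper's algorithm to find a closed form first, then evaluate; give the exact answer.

Ratio r(k) = (k + 3)*(8*k - 13)/((k + 7)*(8*k - 21)).
Take A(k)=k + 3, B(k)=k + 7, C(k)=k - 21/8.
Key eq: (k + 3)·f(k+1) = (k + 6)·f(k) + (k - 21/8).
Degrees (1,1,1) ⇒ d ≤ 3.
Coefficient equations give f(k) = -k*(k**2 + 12*k + 127)/160.
So s_k = (B(k−1)f/C)·t_k = (-k*(k + 6)*(k**2 + 12*k + 127)/(20*(8*k - 21)))·t_k = k*(k**2 + 12*k + 127)/(20*(k + 3)*(k + 4)*(k + 5)).
Δs = (21 - 8*k)/(k**4 + 18*k**3 + 119*k**2 + 342*k + 360), as required.
Telescoping: Σ = s_(6) − s_(0) = 47/660 − (0) = 47/660.

Σ = 47/660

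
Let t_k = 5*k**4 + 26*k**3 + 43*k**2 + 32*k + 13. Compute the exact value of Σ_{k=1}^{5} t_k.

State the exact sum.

t_(k+1)/t_k = (5*k**4 + 46*k**3 + 151*k**2 + 216*k + 119)/(5*k**4 + 26*k**3 + 43*k**2 + 32*k + 13).
Factor: A=1; B=1; C=k**4 + 26*k**3/5 + 43*k**2/5 + 32*k/5 + 13/5.
f must satisfy (1)·f(k+1) − (1)·f(k) = k**4 + 26*k**3/5 + 43*k**2/5 + 32*k/5 + 13/5.
deg f ≤ 5 (via 0,0,4).
A polynomial solution: f(k) = k*(k**4 + 4*k**3 + 3*k**2 + k + 4)/5.
Get s_k = R·t_k = k*(k**4 + 4*k**3 + 3*k**2 + k + 4) with R(k) = B(k−1)f(k)/C(k) = k*(k**4 + 4*k**3 + 3*k**2 + k + 4)/(5*k**4 + 26*k**3 + 43*k**2 + 32*k + 13).
Check: Δs_k = 5*k**4 + 26*k**3 + 43*k**2 + 32*k + 13. ✓
Sum = s_(6) − s_(1); s_(6) = 13668, s_(1) = 13 ⇒ 13655.

Σ = 13655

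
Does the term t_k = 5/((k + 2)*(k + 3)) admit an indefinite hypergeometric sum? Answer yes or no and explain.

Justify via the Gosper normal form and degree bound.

Compute t_(k+1)/t_k: get (k + 2)/(k + 4).
Take A(k)=k + 2, B(k)=k + 4, C(k)=1.
Need (k + 2)·f(k+1) − (k + 3)·f(k) = 1.
From deg A=1, deg B=1, deg C=0: d=1.
A polynomial solution: f(k) = k/2.
Get s_k = R·t_k = 5*k/(2*(k + 2)) with R(k) = B(k−1)f(k)/C(k) = k*(k + 3)/2.
s_(k+1) − s_k = 5/(k**2 + 5*k + 6) = t_k.

Yes. s_k = 5*k/(2*(k + 2)).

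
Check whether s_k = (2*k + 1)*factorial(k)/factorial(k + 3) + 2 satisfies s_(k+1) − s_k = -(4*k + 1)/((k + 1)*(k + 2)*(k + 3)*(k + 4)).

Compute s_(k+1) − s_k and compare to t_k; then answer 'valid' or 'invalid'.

s_(k+1) = (2*k**3 + 18*k**2 + 54*k + 51)/((k + 2)*(k + 3)*(k + 4))
s_(k+1) − s_k = -(4*k + 1)/((k + 1)*(k + 2)*(k + 3)*(k + 4))
(s_(k+1) − s_k) − t_k = 0

valid; difference matches t_k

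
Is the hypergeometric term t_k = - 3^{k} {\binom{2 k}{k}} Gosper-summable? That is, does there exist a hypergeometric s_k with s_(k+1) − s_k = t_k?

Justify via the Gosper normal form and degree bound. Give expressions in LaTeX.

No — t_k has no hypergeometric antidifference.

r(k) = 6*(2*k + 1)/(k + 1) after simplifying.
Take A(k)=12*k + 6, B(k)=k + 1, C(k)=1.
Need (12*k + 6)·f(k+1) − (k)·f(k) = 1.
Degrees (1,1,0) ⇒ d ≤ -1.
Negative degree bound (-1): no f exists, t_k not Gosper-summable.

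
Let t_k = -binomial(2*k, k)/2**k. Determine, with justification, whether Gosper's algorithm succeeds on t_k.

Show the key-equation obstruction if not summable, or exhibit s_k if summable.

No. Not Gosper-summable.

The ratio is (2*k + 1)/(k + 1).
A = 2*k + 1, B = k + 1, C = 1.
Need (2*k + 1)·f(k+1) − (k)·f(k) = 1.
deg f ≤ -1 (via 1,1,0).
d = -1 < 0 ⇒ no nonzero polynomial f; not summable.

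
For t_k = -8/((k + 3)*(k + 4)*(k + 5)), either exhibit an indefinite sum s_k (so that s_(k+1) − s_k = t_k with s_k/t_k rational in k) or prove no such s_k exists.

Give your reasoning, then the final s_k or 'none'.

s_k = k*(-k - 7)/(3*(k + 3)*(k + 4))

The ratio is (k + 3)/(k + 6).
Factor: A=k + 3; B=k + 6; C=1.
Key eq: (k + 3)·f(k+1) = (k + 5)·f(k) + (1).
Bound: deg f ≤ 2.
Solve for f: f(k) = k*(k + 7)/24 (degree 2 ≤ 2).
R(k) = B(k−1)·f(k)/C(k) = k*(k + 5)*(k + 7)/24; s_k = R·t_k = k*(-k - 7)/(3*(k + 3)*(k + 4)).
s_(k+1) − s_k = -8/(k**3 + 12*k**2 + 47*k + 60) = t_k.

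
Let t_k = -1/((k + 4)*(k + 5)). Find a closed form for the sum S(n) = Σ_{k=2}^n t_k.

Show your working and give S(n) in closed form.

t_(k+1)/t_k = (k + 4)/(k + 6).
Factor: A=k + 4; B=k + 6; C=1.
Solve (k + 4)·f(k+1) − (k + 5)·f(k) = 1.
d = 1 from the (1,1,0) case.
A polynomial solution: f(k) = k/4.
Get s_k = R·t_k = -k/(4*k + 16) with R(k) = B(k−1)f(k)/C(k) = k*(k + 5)/4.
s_(k+1) − s_k = -1/(k**2 + 9*k + 20) = t_k.
s_(n+1) = (-n - 1)/(4*(n + 5)) and s_(2) = -1/12, so S(n) = (1 - n)/(6*(n + 5)).

S(n) = (1 - n)/(6*(n + 5))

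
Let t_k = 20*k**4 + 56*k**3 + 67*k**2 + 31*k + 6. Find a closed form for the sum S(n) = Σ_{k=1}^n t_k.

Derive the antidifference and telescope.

r(k) = (20*k**4 + 136*k**3 + 355*k**2 + 413*k + 180)/(20*k**4 + 56*k**3 + 67*k**2 + 31*k + 6) after simplifying.
Normal form (A,B,C) = (1, 1, k**4 + 14*k**3/5 + 67*k**2/20 + 31*k/20 + 3/10).
Set up (1)·f(k+1) − (1)·f(k) − (k**4 + 14*k**3/5 + 67*k**2/20 + 31*k/20 + 3/10) = 0.
d = 5 from the (0,0,4) case.
Solve for f: f(k) = k*(2*k - 1)*(2*k**3 + 3*k**2 + 2*k - 1)/20 (degree 5 ≤ 5).
Get s_k = R·t_k = k*(4*k**4 + 4*k**3 + k**2 - 4*k + 1) with R(k) = B(k−1)f(k)/C(k) = k*(2*k - 1)*(2*k**3 + 3*k**2 + 2*k - 1)/(20*k**4 + 56*k**3 + 67*k**2 + 31*k + 6).
Δs = 20*k**4 + 56*k**3 + 67*k**2 + 31*k + 6, as required.
Telescope: S(n) = s_(n+1) − s_(1) = 4*n**5 + 24*n**4 + 57*n**3 + 63*n**2 + 32*n + 6 − (6) = n*(4*n**4 + 24*n**3 + 57*n**2 + 63*n + 32).

S(n) = n*(4*n**4 + 24*n**3 + 57*n**2 + 63*n + 32)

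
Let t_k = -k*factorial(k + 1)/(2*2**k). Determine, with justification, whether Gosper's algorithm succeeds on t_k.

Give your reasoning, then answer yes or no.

t_(k+1)/t_k = (k + 1)*(k + 2)/(2*k).
Normal form (A,B,C) = (k/2 + 1, 1, k).
Key eq: (k/2 + 1)·f(k+1) = (1)·f(k) + (k).
Degrees (1,0,1) ⇒ d ≤ 0.
Solve for f: f(k) = 2 (degree 0 ≤ 0).
Get s_k = R·t_k = -factorial(k + 1)/2**k with R(k) = B(k−1)f(k)/C(k) = 2/k.
Δs = -k*factorial(k + 1)/(2*2**k), as required.

Yes. s_k = -factorial(k + 1)/2**k.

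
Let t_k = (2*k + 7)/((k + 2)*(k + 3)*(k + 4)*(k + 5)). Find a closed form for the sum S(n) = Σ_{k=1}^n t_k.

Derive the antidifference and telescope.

Compute t_(k+1)/t_k: get (k + 2)*(2*k + 9)/((k + 6)*(2*k + 7)).
Factor: A=k + 2; B=k + 6; C=k + 7/2.
Set up (k + 2)·f(k+1) − (k + 5)·f(k) − (k + 7/2) = 0.
d = 3 from the (1,1,1) case.
Coefficient equations give f(k) = k*(k + 3)*(k + 6)/16.
So s_k = (B(k−1)f/C)·t_k = (k*(k + 3)*(k + 5)*(k + 6)/(8*(2*k + 7)))·t_k = k*(k + 6)/(8*(k**2 + 6*k + 8)).
Δs = (2*k + 7)/(k**4 + 14*k**3 + 71*k**2 + 154*k + 120), as required.
Evaluate: s_(n+1) = (n**2 + 8*n + 7)/(8*(n**2 + 8*n + 15)); subtract s_(1) = 7/120 ⇒ S(n) = n*(n + 8)/(15*(n**2 + 8*n + 15)).

S(n) = n*(n + 8)/(15*(n**2 + 8*n + 15))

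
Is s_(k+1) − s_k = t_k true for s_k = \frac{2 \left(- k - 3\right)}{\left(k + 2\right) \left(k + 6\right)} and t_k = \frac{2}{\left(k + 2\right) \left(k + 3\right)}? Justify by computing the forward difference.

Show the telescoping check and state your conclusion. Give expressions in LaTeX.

Invalid: residual \frac{6 \left(- 2 k - 9\right)}{k^{4} + 18 k^{3} + 113 k^{2} + 288 k + 252} ≠ 0.

s_(k+1) = 2*(-k - 4)/((k + 3)*(k + 7))
s_(k+1) − s_k = 2*(k**2 + 7*k + 15)/(k**4 + 18*k**3 + 113*k**2 + 288*k + 252)
(s_(k+1) − s_k) − t_k = 6*(-2*k - 9)/(k**4 + 18*k**3 + 113*k**2 + 288*k + 252)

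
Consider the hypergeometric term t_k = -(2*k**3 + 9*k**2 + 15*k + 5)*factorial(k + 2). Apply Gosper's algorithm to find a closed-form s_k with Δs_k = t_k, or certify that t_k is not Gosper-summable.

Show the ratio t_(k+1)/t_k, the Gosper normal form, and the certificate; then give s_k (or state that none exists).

Step 1: r(k) = (2*k**4 + 21*k**3 + 84*k**2 + 148*k + 93)/(2*k**3 + 9*k**2 + 15*k + 5).
Normal form (A,B,C) = (k + 3, 1, k**3 + 9*k**2/2 + 15*k/2 + 5/2).
Set up (k + 3)·f(k+1) − (1)·f(k) − (k**3 + 9*k**2/2 + 15*k/2 + 5/2) = 0.
Degrees (1,0,3) ⇒ d ≤ 2.
A polynomial solution: f(k) = (2*k**2 + k - 2)/2.
Get s_k = R·t_k = -(2*k**2 + k - 2)*factorial(k + 2) with R(k) = B(k−1)f(k)/C(k) = (2*k**2 + k - 2)/(2*k**3 + 9*k**2 + 15*k + 5).
Verify: -(2*k**3 + 9*k**2 + 15*k + 5)*factorial(k + 2) matches t_k.

s_k = -(2*k**2 + k - 2)*factorial(k + 2)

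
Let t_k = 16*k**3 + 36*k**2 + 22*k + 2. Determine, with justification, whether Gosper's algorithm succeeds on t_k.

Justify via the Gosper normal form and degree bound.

Yes. s_k = k*(4*k**3 + 4*k**2 - 3*k - 3).

Compute t_(k+1)/t_k: get (8*k**3 + 42*k**2 + 71*k + 38)/(8*k**3 + 18*k**2 + 11*k + 1).
A = 1, B = 1, C = k**3 + 9*k**2/4 + 11*k/8 + 1/8.
Need (1)·f(k+1) − (1)·f(k) = k**3 + 9*k**2/4 + 11*k/8 + 1/8.
Bound: deg f ≤ 4.
Coefficient equations give f(k) = k*(k + 1)*(4*k**2 - 3)/16.
R(k) = B(k−1)·f(k)/C(k) = k*(4*k**2 - 3)/(2*(8*k**2 + 10*k + 1)); s_k = R·t_k = k*(4*k**3 + 4*k**2 - 3*k - 3).
s_(k+1) − s_k = 16*k**3 + 36*k**2 + 22*k + 2 = t_k.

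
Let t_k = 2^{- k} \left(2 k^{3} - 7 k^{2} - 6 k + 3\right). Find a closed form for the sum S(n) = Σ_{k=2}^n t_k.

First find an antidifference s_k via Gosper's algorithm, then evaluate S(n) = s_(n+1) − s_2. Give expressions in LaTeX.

Ratio r(k) = (2*k**3 - k**2 - 14*k - 8)/(2*(2*k**3 - 7*k**2 - 6*k + 3)).
A = 1/2, B = 1, C = k**3 - 7*k**2/2 - 3*k + 3/2.
Set up (1/2)·f(k+1) − (1)·f(k) − (k**3 - 7*k**2/2 - 3*k + 3/2) = 0.
Bound: deg f ≤ 3.
Coefficient equations give f(k) = -2*k**3 + k**2 + 2*k - 2.
Get s_k = R·t_k = 2**(1 - k)*(-2*k**3 + k**2 + 2*k - 2) with R(k) = B(k−1)f(k)/C(k) = -2*(2*k**3 - k**2 - 2*k + 2)/((k + 1)*(2*k**2 - 9*k + 3)).
Check: Δs_k = (2*k**3 - 7*k**2 - 6*k + 3)/2**k. ✓
s_(n+1) = (-2*n**3 - 5*n**2 - 2*n - 1)/2**n and s_(2) = -5, so S(n) = (5*2**n - 2*n**3 - 5*n**2 - 2*n - 1)/2**n.

S(n) = 2^{- n} \left(5 \cdot 2^{n} - 2 n^{3} - 5 n^{2} - 2 n - 1\right)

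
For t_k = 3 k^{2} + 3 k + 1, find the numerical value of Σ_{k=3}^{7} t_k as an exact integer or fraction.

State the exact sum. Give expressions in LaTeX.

Σ = 485

Ratio r(k) = (3*k**2 + 9*k + 7)/(3*k**2 + 3*k + 1).
A = 1, B = 1, C = k**2 + k + 1/3.
Key eq: (1)·f(k+1) = (1)·f(k) + (k**2 + k + 1/3).
Degrees (0,0,2) ⇒ d ≤ 3.
Coefficient equations give f(k) = k**3/3.
R(k) = B(k−1)·f(k)/C(k) = k**3/(3*k**2 + 3*k + 1); s_k = R·t_k = k**3.
Δs = -k**3 + (k + 1)**3, as required.
Σ_(k=3)^(7) t_k = s_(8) − s_(3) = 512 − (27) = 485.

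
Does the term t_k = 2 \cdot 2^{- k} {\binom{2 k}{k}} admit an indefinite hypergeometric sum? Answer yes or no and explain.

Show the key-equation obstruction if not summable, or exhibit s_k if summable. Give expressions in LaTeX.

The ratio is (2*k + 1)/(k + 1).
Gosper form: A/B · C(k+1)/C(k) with A=2*k + 1, B=k + 1, C=1.
f must satisfy (2*k + 1)·f(k+1) − (k)·f(k) = 1.
d = -1 from the (1,1,0) case.
deg f ≤ -1 is impossible — no certificate.

No — negative degree bound, so no certificate f.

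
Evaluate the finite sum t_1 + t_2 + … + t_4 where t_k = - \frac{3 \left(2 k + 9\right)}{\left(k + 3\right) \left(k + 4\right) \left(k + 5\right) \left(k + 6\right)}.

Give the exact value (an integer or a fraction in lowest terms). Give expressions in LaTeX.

Σ = -7/80

Compute t_(k+1)/t_k: get (k + 3)*(2*k + 11)/((k + 7)*(2*k + 9)).
Take A(k)=k + 3, B(k)=k + 7, C(k)=k + 9/2.
Set up (k + 3)·f(k+1) − (k + 6)·f(k) − (k + 9/2) = 0.
d = 3 from the (1,1,1) case.
A polynomial solution: f(k) = k*(k + 4)*(k + 8)/30.
So s_k = (B(k−1)f/C)·t_k = (k*(k + 4)*(k + 6)*(k + 8)/(15*(2*k + 9)))·t_k = k*(-k - 8)/(5*(k**2 + 8*k + 15)).
Verify: 3*(-2*k - 9)/(k**4 + 18*k**3 + 119*k**2 + 342*k + 360) matches t_k.
Sum = s_(5) − s_(1); s_(5) = -13/80, s_(1) = -3/40 ⇒ -7/80.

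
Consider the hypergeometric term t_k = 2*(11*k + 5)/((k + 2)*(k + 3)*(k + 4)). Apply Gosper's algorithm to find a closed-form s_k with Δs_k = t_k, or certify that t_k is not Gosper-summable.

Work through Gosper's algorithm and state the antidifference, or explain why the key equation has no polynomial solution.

Ratio r(k) = (k + 2)*(11*k + 16)/((k + 5)*(11*k + 5)).
A = k + 2, B = k + 5, C = k + 5/11.
Set up (k + 2)·f(k+1) − (k + 4)·f(k) − (k + 5/11) = 0.
Degrees (1,1,1) ⇒ d ≤ 2.
Solve for f: f(k) = k*(9*k + 1)/44 (degree 2 ≤ 2).
So s_k = (B(k−1)f/C)·t_k = (k*(k + 4)*(9*k + 1)/(4*(11*k + 5)))·t_k = k*(9*k + 1)/(2*(k + 2)*(k + 3)).
Verify: 2*(11*k + 5)/(k**3 + 9*k**2 + 26*k + 24) matches t_k.

s_k = k*(9*k + 1)/(2*(k + 2)*(k + 3))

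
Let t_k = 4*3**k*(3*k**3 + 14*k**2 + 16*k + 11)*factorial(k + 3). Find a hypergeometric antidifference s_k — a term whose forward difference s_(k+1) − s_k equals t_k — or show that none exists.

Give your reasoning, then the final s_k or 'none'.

r(k) = 3*(3*k**4 + 35*k**3 + 145*k**2 + 256*k + 176)/(3*k**3 + 14*k**2 + 16*k + 11) after simplifying.
Factor: A=3*k + 12; B=1; C=k**3 + 14*k**2/3 + 16*k/3 + 11/3.
Set up (3*k + 12)·f(k+1) − (1)·f(k) − (k**3 + 14*k**2/3 + 16*k/3 + 11/3) = 0.
deg f ≤ 2 (via 1,0,3).
Coefficient equations give f(k) = (k**2 - k + 1)/3.
So s_k = (B(k−1)f/C)·t_k = ((k**2 - k + 1)/(3*k**3 + 14*k**2 + 16*k + 11))·t_k = 4*3**k*(k**2 - k + 1)*factorial(k + 3).
Verify: 4*3**k*(3*k**3 + 14*k**2 + 16*k + 11)*factorial(k + 3) matches t_k.

s_k = 4*3**k*(k**2 - k + 1)*factorial(k + 3)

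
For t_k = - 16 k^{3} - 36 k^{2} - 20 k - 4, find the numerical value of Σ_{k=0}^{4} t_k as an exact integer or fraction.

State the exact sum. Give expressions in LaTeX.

t_(k+1)/t_k = (4*k**3 + 21*k**2 + 35*k + 19)/(4*k**3 + 9*k**2 + 5*k + 1).
So A=1 and B=1, with C=k**3 + 9*k**2/4 + 5*k/4 + 1/4.
Key eq: (1)·f(k+1) = (1)·f(k) + (k**3 + 9*k**2/4 + 5*k/4 + 1/4).
deg f ≤ 4 (via 0,0,3).
A polynomial solution: f(k) = k**2*(k**2 + k - 1)/4.
R(k) = B(k−1)·f(k)/C(k) = k**2*(k**2 + k - 1)/(4*k**3 + 9*k**2 + 5*k + 1); s_k = R·t_k = 4*k**2*(-k**2 - k + 1).
Verify: -16*k**3 - 36*k**2 - 20*k - 4 matches t_k.
Σ_(k=0)^(4) t_k = s_(5) − s_(0) = -2900 − (0) = -2900.

Σ = -2900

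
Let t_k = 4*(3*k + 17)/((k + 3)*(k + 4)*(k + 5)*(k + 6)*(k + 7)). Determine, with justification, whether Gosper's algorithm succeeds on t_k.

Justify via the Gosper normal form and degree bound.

Yes. s_k = k*(k**2 + 13*k + 54)/(18*(k**3 + 13*k**2 + 54*k + 72)).

Compute t_(k+1)/t_k: get (k + 3)*(3*k + 20)/((k + 8)*(3*k + 17)).
So A=k + 3 and B=k + 8, with C=k + 17/3.
Need (k + 3)·f(k+1) − (k + 7)·f(k) = k + 17/3.
From deg A=1, deg B=1, deg C=1: d=4.
Solve for f: f(k) = k*(k + 5)*(k**2 + 13*k + 54)/216 (degree 4 ≤ 4).
R(k) = B(k−1)·f(k)/C(k) = k*(k + 5)*(k + 7)*(k**2 + 13*k + 54)/(72*(3*k + 17)); s_k = R·t_k = k*(k**2 + 13*k + 54)/(18*(k**3 + 13*k**2 + 54*k + 72)).
s_(k+1) − s_k = 4*(3*k + 17)/(k**5 + 25*k**4 + 245*k**3 + 1175*k**2 + 2754*k + 2520) = t_k.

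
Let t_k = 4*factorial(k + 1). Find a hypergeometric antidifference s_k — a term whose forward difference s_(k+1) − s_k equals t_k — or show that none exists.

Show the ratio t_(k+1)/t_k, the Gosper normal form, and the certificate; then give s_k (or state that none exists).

The ratio is k + 2.
So A=k + 2 and B=1, with C=1.
Key eq: (k + 2)·f(k+1) = (1)·f(k) + (1).
Bound: deg f ≤ -1.
deg f ≤ -1 is impossible — no certificate.

none — t_k is not Gosper-summable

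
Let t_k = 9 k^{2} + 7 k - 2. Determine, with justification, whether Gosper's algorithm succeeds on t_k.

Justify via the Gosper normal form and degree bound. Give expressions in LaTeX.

Yes. s_k = k \left(3 k^{2} - k - 4\right).

r(k) = (9*k**2 + 25*k + 14)/(9*k**2 + 7*k - 2) after simplifying.
Factor: A=1; B=1; C=k**2 + 7*k/9 - 2/9.
Set up (1)·f(k+1) − (1)·f(k) − (k**2 + 7*k/9 - 2/9) = 0.
From deg A=0, deg B=0, deg C=2: d=3.
A polynomial solution: f(k) = k*(k + 1)*(3*k - 4)/9.
Then R = B(k−1)f/C = k*(3*k - 4)/(9*k - 2), so s_k = R(k)·t_k = k*(3*k**2 - k - 4).
s_(k+1) − s_k = 9*k**2 + 7*k - 2 = t_k.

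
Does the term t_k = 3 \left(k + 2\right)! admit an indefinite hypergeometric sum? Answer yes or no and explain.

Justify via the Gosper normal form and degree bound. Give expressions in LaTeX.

No — negative degree bound, so no certificate f.

The ratio is k + 3.
A = k + 3, B = 1, C = 1.
Key eq: (k + 3)·f(k+1) = (1)·f(k) + (1).
From deg A=1, deg B=0, deg C=0: d=-1.
Negative degree bound (-1): no f exists, t_k not Gosper-summable.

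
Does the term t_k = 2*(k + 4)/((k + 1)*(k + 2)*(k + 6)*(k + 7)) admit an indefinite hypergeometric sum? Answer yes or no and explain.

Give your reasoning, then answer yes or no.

Yes. s_k = k*(k + 7)/(6*(k**2 + 7*k + 6)).

Ratio r(k) = (k + 1)*(k + 5)*(k + 6)/((k + 3)*(k + 4)*(k + 8)).
Factor: A=k + 1; B=k + 8; C=k**4 + 16*k**3 + 95*k**2 + 248*k + 240.
Need (k + 1)·f(k+1) − (k + 7)·f(k) = k**4 + 16*k**3 + 95*k**2 + 248*k + 240.
Degrees (1,1,4) ⇒ d ≤ 6.
Solve for f: f(k) = k*(k + 2)*(k + 3)*(k + 4)*(k + 5)*(k + 7)/12 (degree 6 ≤ 6).
Certificate R = B(k−1)f/C = k*(k + 2)*(k + 7)**2/(12*(k + 4)) gives s_k = k*(k + 7)/(6*(k**2 + 7*k + 6)).
Verify: 2*(k + 4)/(k**4 + 16*k**3 + 83*k**2 + 152*k + 84) matches t_k.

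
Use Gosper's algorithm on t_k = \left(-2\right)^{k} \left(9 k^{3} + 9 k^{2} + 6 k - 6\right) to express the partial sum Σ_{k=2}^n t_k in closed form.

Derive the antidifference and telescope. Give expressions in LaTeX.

Compute t_(k+1)/t_k: get 2*(-3*k**3 - 12*k**2 - 17*k - 6)/(3*k**3 + 3*k**2 + 2*k - 2).
Factor: A=-2; B=1; C=k**3 + k**2 + 2*k/3 - 2/3.
Need (-2)·f(k+1) − (1)·f(k) = k**3 + k**2 + 2*k/3 - 2/3.
d = 3 from the (0,0,3) case.
A polynomial solution: f(k) = -(3*k**3 - 3*k**2 - 2)/9.
Certificate R = B(k−1)f/C = -(3*k**3 - 3*k**2 - 2)/(3*(3*k**3 + 3*k**2 + 2*k - 2)) gives s_k = (-2)**k*(-3*k**3 + 3*k**2 + 2).
Verify: (-2)**k*(9*k**3 + 9*k**2 + 6*k - 6) matches t_k.
Σ_(k=2)^n t_k = s_(n+1) − s_(2) = ((-2)**(n + 1)*(-3*n**3 - 6*n**2 - 3*n + 2)) − (-40), i.e. 6*(-2)**n*n**3 + 12*(-2)**n*n**2 + 6*(-2)**n*n - 4*(-2)**n + 40.

S(n) = 6 \left(-2\right)^{n} n^{3} + 12 \left(-2\right)^{n} n^{2} + 6 \left(-2\right)^{n} n - 4 \left(-2\right)^{n} + 40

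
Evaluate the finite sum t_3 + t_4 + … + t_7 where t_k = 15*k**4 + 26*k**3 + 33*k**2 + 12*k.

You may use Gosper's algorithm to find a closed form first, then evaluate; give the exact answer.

r(k) = (15*k**4 + 86*k**3 + 201*k**2 + 216*k + 86)/(k*(15*k**3 + 26*k**2 + 33*k + 12)) after simplifying.
Gosper form: A/B · C(k+1)/C(k) with A=1, B=1, C=k**4 + 26*k**3/15 + 11*k**2/5 + 4*k/5.
Key eq: (1)·f(k+1) = (1)·f(k) + (k**4 + 26*k**3/15 + 11*k**2/5 + 4*k/5).
Bound: deg f ≤ 5.
Solving with deg f ≤ 5: f(k) = k*(k - 1)*(3*k**3 + 2*k**2 + 5*k + 1)/15.
Get s_k = R·t_k = k*(3*k**4 - k**3 + 3*k**2 - 4*k - 1) with R(k) = B(k−1)f(k)/C(k) = (k - 1)*(3*k**3 + 2*k**2 + 5*k + 1)/(15*k**3 + 26*k**2 + 33*k + 12).
Check: Δs_k = k*(15*k**3 + 26*k**2 + 33*k + 12). ✓
Sum = s_(8) − s_(3); s_(8) = 95480, s_(3) = 690 ⇒ 94790.

Σ = 94790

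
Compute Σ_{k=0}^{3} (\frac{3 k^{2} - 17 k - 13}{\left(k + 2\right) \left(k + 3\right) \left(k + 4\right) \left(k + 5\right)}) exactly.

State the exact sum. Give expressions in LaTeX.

r(k) = (k + 2)*(17*k - 3*(k + 1)**2 + 30)/((k + 6)*(-3*k**2 + 17*k + 13)) after simplifying.
A = k + 2, B = k + 6, C = k**2 - 17*k/3 - 13/3.
Key eq: (k + 2)·f(k+1) = (k + 5)·f(k) + (k**2 - 17*k/3 - 13/3).
Bound: deg f ≤ 3.
A polynomial solution: f(k) = -k*(k**2 + 33*k + 18)/24.
So s_k = (B(k−1)f/C)·t_k = (-k*(k + 5)*(k**2 + 33*k + 18)/(8*(3*k**2 - 17*k - 13)))·t_k = k*(-k**2 - 33*k - 18)/(8*(k + 2)*(k + 3)*(k + 4)).
Δs = (3*k**2 - 17*k - 13)/(k**4 + 14*k**3 + 71*k**2 + 154*k + 120), as required.
Evaluate s at k=4 and k=0: -83/336 and 0; difference -83/336.

Σ = -83/336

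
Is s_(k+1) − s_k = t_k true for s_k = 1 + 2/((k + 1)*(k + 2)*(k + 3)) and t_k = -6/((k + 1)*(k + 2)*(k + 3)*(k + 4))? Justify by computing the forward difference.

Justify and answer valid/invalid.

s_(k+1) = 1 + 2/((k + 2)*(k + 3)*(k + 4))
s_(k+1) − s_k = -6/((k + 1)*(k + 2)*(k + 3)*(k + 4))
(s_(k+1) − s_k) − t_k = 0

valid; difference matches t_k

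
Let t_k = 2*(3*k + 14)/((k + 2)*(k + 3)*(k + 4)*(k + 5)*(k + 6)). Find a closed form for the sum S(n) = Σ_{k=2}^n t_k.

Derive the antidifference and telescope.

S(n) = (n**3 + 13*n**2 + 54*n - 68)/(70*(n**3 + 13*n**2 + 54*n + 72))

Ratio r(k) = (k + 2)*(3*k + 17)/((k + 7)*(3*k + 14)).
Take A(k)=k + 2, B(k)=k + 7, C(k)=k + 14/3.
Set up (k + 2)·f(k+1) − (k + 6)·f(k) − (k + 14/3) = 0.
deg f ≤ 4 (via 1,1,1).
Coefficient equations give f(k) = k*(k + 4)*(k**2 + 10*k + 31)/90.
Then R = B(k−1)f/C = k*(k + 4)*(k + 6)*(k**2 + 10*k + 31)/(30*(3*k + 14)), so s_k = R(k)·t_k = k*(k**2 + 10*k + 31)/(15*(k**3 + 10*k**2 + 31*k + 30)).
Check: Δs_k = 2*(3*k + 14)/(k**5 + 20*k**4 + 155*k**3 + 580*k**2 + 1044*k + 720). ✓
s_(n+1) = (n**3 + 13*n**2 + 54*n + 42)/(15*(n**3 + 13*n**2 + 54*n + 72)) and s_(2) = 11/210, so S(n) = (n**3 + 13*n**2 + 54*n - 68)/(70*(n**3 + 13*n**2 + 54*n + 72)).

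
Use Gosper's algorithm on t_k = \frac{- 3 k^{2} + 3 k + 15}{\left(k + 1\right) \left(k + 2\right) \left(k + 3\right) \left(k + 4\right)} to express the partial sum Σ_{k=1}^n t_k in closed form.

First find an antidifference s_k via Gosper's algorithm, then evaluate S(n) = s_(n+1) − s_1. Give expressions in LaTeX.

S(n) = \frac{n \left(- n^{2} + 15 n + 46\right)}{8 \left(n^{3} + 9 n^{2} + 26 n + 24\right)}

r(k) = (k + 1)*(k - (k + 1)**2 + 6)/((k + 5)*(-k**2 + k + 5)) after simplifying.
Factor: A=k + 1; B=k + 5; C=k**2 - k - 5.
f must satisfy (k + 1)·f(k+1) − (k + 4)·f(k) = k**2 - k - 5.
Bound: deg f ≤ 3.
Coefficient equations give f(k) = -k*(k**2 + 12*k + 17)/6.
Get s_k = R·t_k = k*(k**2 + 12*k + 17)/(2*(k + 1)*(k + 2)*(k + 3)) with R(k) = B(k−1)f(k)/C(k) = -k*(k + 4)*(k**2 + 12*k + 17)/(6*(k**2 - k - 5)).
Check: Δs_k = 3*(-k**2 + k + 5)/(k**4 + 10*k**3 + 35*k**2 + 50*k + 24). ✓
Evaluate: s_(n+1) = (n**3 + 15*n**2 + 44*n + 30)/(2*(n**3 + 9*n**2 + 26*n + 24)); subtract s_(1) = 5/8 ⇒ S(n) = n*(-n**2 + 15*n + 46)/(8*(n**3 + 9*n**2 + 26*n + 24)).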